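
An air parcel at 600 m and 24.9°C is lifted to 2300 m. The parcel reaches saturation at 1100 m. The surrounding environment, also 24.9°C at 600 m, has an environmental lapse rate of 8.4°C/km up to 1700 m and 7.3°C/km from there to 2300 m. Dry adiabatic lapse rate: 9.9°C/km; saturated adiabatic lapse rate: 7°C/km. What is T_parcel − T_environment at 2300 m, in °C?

Parcel:
  600–1100 m, dry: Δz = 0.5 km ⇒ ΔT = -4.95°C; T = 19.95°C
  1100–2300 m, saturated: Δz = 1.2 km ⇒ ΔT = -8.4°C; T = 11.55°C
Environment:
  600–1700 m, environment, lower layer: Δz = 1.1 km ⇒ ΔT = -9.24°C; T = 15.66°C
  1700–2300 m, environment, upper layer: Δz = 0.6 km ⇒ ΔT = -4.38°C; T = 11.28°C
T_parcel − T_env = 11.55 − 11.28 = +0.27°C

+0.27°C (parcel warmer than environment)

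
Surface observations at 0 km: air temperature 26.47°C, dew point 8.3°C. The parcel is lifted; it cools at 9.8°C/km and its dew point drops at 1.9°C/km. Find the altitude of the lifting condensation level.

2.3 km

T and T_d converge at 9.8 − 1.9 = 7.9°C per km
Height above start = (26.47 − 8.3) / 7.9 = 2.3 km
LCL altitude = 0 m + 2300 m = 2300 m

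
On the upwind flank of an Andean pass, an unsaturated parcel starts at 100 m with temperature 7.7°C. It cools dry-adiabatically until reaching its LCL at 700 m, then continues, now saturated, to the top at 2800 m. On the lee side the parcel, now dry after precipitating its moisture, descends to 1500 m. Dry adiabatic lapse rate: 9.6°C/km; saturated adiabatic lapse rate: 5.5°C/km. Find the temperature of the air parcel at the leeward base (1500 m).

2.87°C

100–700 m, dry: Δz = 0.6 km ⇒ ΔT = -5.76°C; T = 1.94°C
700–2800 m, saturated: Δz = 2.1 km ⇒ ΔT = -11.55°C; T = -9.61°C
2800–1500 m, dry descent: Δz = 1.3 km ⇒ ΔT = +12.48°C; T = 2.87°C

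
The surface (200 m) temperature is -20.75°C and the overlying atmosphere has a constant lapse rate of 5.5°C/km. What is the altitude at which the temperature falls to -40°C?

3700 m

Height above start = (-20.75 − (-40)) / 5.5 = 3.5 km
Altitude = 200 m + 3500 m = 3700 m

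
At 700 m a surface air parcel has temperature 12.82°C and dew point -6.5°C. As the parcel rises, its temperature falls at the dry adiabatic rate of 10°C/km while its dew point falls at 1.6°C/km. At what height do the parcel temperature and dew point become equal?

T and T_d converge at 10 − 1.6 = 8.4°C per km
Height above start = (12.82 − (-6.5)) / 8.4 = 2.3 km
LCL altitude = 700 m + 2300 m = 3000 m

3000 m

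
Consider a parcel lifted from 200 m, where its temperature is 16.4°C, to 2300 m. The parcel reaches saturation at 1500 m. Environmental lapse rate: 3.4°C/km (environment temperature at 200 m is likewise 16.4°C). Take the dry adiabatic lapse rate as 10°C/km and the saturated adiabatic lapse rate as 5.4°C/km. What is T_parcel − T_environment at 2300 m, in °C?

Parcel:
  From 200 m to 1500 m (dry): cools by 10 × 1.3 = 13°C, giving 3.4°C.
  From 1500 m to 2300 m (saturated): cools by 5.4 × 0.8 = 4.32°C, giving -0.92°C.
Environment:
  From 200 m to 2300 m (environment): cools by 3.4 × 2.1 = 7.14°C, giving 9.26°C.
T_parcel − T_env = -0.92 − 9.26 = -10.18°C

-10.18°C (parcel cooler than environment)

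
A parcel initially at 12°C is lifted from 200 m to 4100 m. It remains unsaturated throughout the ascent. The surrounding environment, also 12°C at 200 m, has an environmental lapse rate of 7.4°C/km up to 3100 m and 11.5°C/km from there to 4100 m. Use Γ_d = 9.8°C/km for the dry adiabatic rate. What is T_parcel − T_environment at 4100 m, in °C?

-5.26°C (parcel cooler than environment)

Parcel:
  Dry to 4100 m: -9.8 × 3.9 km = -38.22°C, so T = -26.22°C.
Environment:
  Environment, lower layer to 3100 m: -7.4 × 2.9 km = -21.46°C, so T = -9.46°C.
  Environment, upper layer to 4100 m: -11.5 × 1 km = -11.5°C, so T = -20.96°C.
T_parcel − T_env = -26.22 − (-20.96) = -5.26°C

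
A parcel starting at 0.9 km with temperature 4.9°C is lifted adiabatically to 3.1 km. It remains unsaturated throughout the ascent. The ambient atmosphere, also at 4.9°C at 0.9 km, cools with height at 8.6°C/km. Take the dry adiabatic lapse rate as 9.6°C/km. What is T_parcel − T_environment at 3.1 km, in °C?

-2.2°C (parcel cooler than environment)

Parcel:
  Dry to 3100 m: -9.6 × 2.2 km = -21.12°C, so T = -16.22°C.
Environment:
  Environment to 3100 m: -8.6 × 2.2 km = -18.92°C, so T = -14.02°C.
T_parcel − T_env = -16.22 − (-14.02) = -2.2°C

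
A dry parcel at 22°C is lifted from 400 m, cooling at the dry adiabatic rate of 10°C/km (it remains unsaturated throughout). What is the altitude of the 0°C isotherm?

Height above start = (22 − 0) / 10 = 2.2 km
Altitude = 400 m + 2200 m = 2600 m

2600 m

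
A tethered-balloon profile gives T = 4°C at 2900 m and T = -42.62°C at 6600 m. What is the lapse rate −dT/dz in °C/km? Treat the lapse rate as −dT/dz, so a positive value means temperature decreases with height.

Γ = −ΔT/Δz = (4 − (-42.62)) / (6600 − 2900) m
  = 46.62°C / 3.7 km = 12.6°C/km

12.6°C/km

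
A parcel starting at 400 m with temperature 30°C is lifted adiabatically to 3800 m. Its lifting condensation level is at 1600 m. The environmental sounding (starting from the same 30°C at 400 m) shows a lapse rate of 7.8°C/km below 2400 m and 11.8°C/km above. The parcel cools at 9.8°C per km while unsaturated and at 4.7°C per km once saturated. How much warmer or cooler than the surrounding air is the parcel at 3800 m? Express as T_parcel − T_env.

+10.02°C (parcel warmer than environment)

Parcel:
  From 400 m to 1600 m (dry): cools by 9.8 × 1.2 = 11.76°C, giving 18.24°C.
  From 1600 m to 3800 m (saturated): cools by 4.7 × 2.2 = 10.34°C, giving 7.9°C.
Environment:
  From 400 m to 2400 m (environment, lower layer): cools by 7.8 × 2 = 15.6°C, giving 14.4°C.
  From 2400 m to 3800 m (environment, upper layer): cools by 11.8 × 1.4 = 16.52°C, giving -2.12°C.
T_parcel − T_env = 7.9 − (-2.12) = +10.02°C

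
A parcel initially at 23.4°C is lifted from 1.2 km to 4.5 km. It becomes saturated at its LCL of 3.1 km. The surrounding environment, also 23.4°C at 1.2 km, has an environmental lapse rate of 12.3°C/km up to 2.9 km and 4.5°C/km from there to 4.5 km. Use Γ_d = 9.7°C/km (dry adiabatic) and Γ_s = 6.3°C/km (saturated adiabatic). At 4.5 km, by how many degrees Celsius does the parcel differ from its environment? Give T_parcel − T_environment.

Parcel:
  From 1200 m to 3100 m (dry): cools by 9.7 × 1.9 = 18.43°C, giving 4.97°C.
  From 3100 m to 4500 m (saturated): cools by 6.3 × 1.4 = 8.82°C, giving -3.85°C.
Environment:
  From 1200 m to 2900 m (environment, lower layer): cools by 12.3 × 1.7 = 20.91°C, giving 2.49°C.
  From 2900 m to 4500 m (environment, upper layer): cools by 4.5 × 1.6 = 7.2°C, giving -4.71°C.
T_parcel − T_env = -3.85 − (-4.71) = +0.86°C

+0.86°C (parcel warmer than environment)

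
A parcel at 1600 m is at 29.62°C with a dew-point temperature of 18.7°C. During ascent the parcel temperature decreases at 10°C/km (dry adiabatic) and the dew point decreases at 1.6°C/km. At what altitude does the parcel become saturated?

2900 m

T and T_d converge at 10 − 1.6 = 8.4°C per km
Height above start = (29.62 − 18.7) / 8.4 = 1.3 km
LCL altitude = 1600 m + 1300 m = 2900 m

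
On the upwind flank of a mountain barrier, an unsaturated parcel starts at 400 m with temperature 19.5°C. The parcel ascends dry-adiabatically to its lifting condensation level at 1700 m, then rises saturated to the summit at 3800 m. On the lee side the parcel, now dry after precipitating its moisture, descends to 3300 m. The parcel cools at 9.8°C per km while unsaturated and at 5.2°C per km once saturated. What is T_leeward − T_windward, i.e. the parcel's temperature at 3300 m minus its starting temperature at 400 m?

400–1700 m, dry: Δz = 1.3 km ⇒ ΔT = -12.74°C; T = 6.76°C
1700–3800 m, saturated: Δz = 2.1 km ⇒ ΔT = -10.92°C; T = -4.16°C
3800–3300 m, dry descent: Δz = 0.5 km ⇒ ΔT = +4.9°C; T = 0.74°C
Net change vs windward start: 0.74 − 19.5 = -18.76°C

-18.76°C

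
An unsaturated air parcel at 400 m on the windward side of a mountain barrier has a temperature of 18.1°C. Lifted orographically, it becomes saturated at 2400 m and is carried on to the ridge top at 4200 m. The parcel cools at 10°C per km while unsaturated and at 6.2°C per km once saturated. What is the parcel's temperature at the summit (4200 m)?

400 → 2400 m (dry, 10°C/km): ΔT = -10 × 2 = -20°C → T = -1.9°C
2400 → 4200 m (saturated, 6.2°C/km): ΔT = -6.2 × 1.8 = -11.16°C → T = -13.06°C

-13.06°C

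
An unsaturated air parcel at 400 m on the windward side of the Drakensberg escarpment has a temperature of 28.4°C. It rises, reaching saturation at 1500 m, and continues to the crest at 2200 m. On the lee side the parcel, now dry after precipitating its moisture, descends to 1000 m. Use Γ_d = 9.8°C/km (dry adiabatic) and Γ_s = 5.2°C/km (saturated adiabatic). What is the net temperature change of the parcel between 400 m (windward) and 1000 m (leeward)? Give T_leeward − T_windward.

-2.66°C

400 → 1500 m (dry, 9.8°C/km): ΔT = -9.8 × 1.1 = -10.78°C → T = 17.62°C
1500 → 2200 m (saturated, 5.2°C/km): ΔT = -5.2 × 0.7 = -3.64°C → T = 13.98°C
2200 → 1000 m (dry descent, 9.8°C/km): ΔT = +9.8 × 1.2 = +11.76°C → T = 25.74°C
Net change vs windward start: 25.74 − 28.4 = -2.66°C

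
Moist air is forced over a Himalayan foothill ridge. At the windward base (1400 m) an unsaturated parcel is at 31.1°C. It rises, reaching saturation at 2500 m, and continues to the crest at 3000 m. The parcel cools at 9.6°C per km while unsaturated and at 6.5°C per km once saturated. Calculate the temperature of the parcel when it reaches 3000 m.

17.29°C

1400 → 2500 m (dry, 9.6°C/km): ΔT = -9.6 × 1.1 = -10.56°C → T = 20.54°C
2500 → 3000 m (saturated, 6.5°C/km): ΔT = -6.5 × 0.5 = -3.25°C → T = 17.29°C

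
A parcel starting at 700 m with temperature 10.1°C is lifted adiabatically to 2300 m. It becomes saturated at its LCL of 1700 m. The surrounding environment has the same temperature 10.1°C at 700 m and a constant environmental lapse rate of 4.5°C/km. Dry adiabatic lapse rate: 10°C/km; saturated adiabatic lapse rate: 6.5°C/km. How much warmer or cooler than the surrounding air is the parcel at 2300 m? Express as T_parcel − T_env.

-6.7°C (parcel cooler than environment)

Parcel:
  700–1700 m, dry: Δz = 1 km ⇒ ΔT = -10°C; T = 0.1°C
  1700–2300 m, saturated: Δz = 0.6 km ⇒ ΔT = -3.9°C; T = -3.8°C
Environment:
  700–2300 m, environment: Δz = 1.6 km ⇒ ΔT = -7.2°C; T = 2.9°C
T_parcel − T_env = -3.8 − 2.9 = -6.7°C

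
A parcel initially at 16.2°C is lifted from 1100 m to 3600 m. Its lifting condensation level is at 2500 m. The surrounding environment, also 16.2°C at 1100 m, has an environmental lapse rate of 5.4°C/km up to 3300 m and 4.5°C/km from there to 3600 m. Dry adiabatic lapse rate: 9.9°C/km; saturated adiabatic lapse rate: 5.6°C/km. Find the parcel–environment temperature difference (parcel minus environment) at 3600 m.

Parcel:
  1100 → 2500 m (dry, 9.9°C/km): ΔT = -9.9 × 1.4 = -13.86°C → T = 2.34°C
  2500 → 3600 m (saturated, 5.6°C/km): ΔT = -5.6 × 1.1 = -6.16°C → T = -3.82°C
Environment:
  1100 → 3300 m (environment, lower layer, 5.4°C/km): ΔT = -5.4 × 2.2 = -11.88°C → T = 4.32°C
  3300 → 3600 m (environment, upper layer, 4.5°C/km): ΔT = -4.5 × 0.3 = -1.35°C → T = 2.97°C
T_parcel − T_env = -3.82 − 2.97 = -6.79°C

-6.79°C (parcel cooler than environment)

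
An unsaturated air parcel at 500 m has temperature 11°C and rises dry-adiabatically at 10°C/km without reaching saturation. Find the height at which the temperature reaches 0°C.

Height above start = (11 − 0) / 10 = 1.1 km
Altitude = 500 m + 1100 m = 1600 m

1600 m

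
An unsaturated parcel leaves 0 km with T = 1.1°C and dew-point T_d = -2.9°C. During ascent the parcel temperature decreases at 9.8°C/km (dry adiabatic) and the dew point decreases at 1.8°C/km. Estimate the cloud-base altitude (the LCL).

0.5 km

T and T_d converge at 9.8 − 1.8 = 8°C per km
Height above start = (1.1 − (-2.9)) / 8 = 0.5 km
LCL altitude = 0 m + 500 m = 500 m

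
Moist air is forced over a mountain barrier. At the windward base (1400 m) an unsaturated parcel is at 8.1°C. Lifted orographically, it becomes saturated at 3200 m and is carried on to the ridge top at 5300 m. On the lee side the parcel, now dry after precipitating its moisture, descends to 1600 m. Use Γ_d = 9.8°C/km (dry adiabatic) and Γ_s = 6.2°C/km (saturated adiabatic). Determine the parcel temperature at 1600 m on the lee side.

13.7°C

From 1400 m to 3200 m (dry): cools by 9.8 × 1.8 = 17.64°C, giving -9.54°C.
From 3200 m to 5300 m (saturated): cools by 6.2 × 2.1 = 13.02°C, giving -22.56°C.
From 5300 m to 1600 m (dry descent): warms by 9.8 × 3.7 = 36.26°C, giving 13.7°C.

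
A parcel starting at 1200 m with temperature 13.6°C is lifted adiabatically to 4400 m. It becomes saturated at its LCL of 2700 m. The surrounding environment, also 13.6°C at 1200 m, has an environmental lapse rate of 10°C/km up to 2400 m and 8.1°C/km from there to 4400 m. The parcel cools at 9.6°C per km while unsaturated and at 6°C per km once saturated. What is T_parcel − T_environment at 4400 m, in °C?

Parcel:
  From 1200 m to 2700 m (dry): cools by 9.6 × 1.5 = 14.4°C, giving -0.8°C.
  From 2700 m to 4400 m (saturated): cools by 6 × 1.7 = 10.2°C, giving -11°C.
Environment:
  From 1200 m to 2400 m (environment, lower layer): cools by 10 × 1.2 = 12°C, giving 1.6°C.
  From 2400 m to 4400 m (environment, upper layer): cools by 8.1 × 2 = 16.2°C, giving -14.6°C.
T_parcel − T_env = -11 − (-14.6) = +3.6°C

+3.6°C (parcel warmer than environment)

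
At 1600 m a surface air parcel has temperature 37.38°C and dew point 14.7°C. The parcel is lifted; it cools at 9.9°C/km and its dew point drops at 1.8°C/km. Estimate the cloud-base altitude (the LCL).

4400 m

T and T_d converge at 9.9 − 1.8 = 8.1°C per km
Height above start = (37.38 − 14.7) / 8.1 = 2.8 km
LCL altitude = 1600 m + 2800 m = 4400 m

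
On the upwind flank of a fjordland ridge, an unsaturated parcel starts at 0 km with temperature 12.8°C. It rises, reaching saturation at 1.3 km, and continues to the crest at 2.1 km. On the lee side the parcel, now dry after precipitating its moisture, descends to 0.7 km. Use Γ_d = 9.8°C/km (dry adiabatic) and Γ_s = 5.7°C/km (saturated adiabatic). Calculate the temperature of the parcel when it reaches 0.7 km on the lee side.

9.22°C

From 0 m to 1300 m (dry): cools by 9.8 × 1.3 = 12.74°C, giving 0.06°C.
From 1300 m to 2100 m (saturated): cools by 5.7 × 0.8 = 4.56°C, giving -4.5°C.
From 2100 m to 700 m (dry descent): warms by 9.8 × 1.4 = 13.72°C, giving 9.22°C.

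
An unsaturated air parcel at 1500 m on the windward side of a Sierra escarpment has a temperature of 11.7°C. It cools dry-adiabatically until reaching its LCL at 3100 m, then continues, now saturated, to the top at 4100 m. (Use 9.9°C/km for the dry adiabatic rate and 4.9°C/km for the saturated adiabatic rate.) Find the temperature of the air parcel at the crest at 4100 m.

-9.04°C

1500–3100 m, dry: Δz = 1.6 km ⇒ ΔT = -15.84°C; T = -4.14°C
3100–4100 m, saturated: Δz = 1 km ⇒ ΔT = -4.9°C; T = -9.04°C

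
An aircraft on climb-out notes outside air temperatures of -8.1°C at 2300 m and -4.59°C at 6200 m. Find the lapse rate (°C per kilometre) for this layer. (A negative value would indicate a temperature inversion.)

-0.9°C/km

Γ = −ΔT/Δz = (-8.1 − (-4.59)) / (6200 − 2300) m
  = -3.51°C / 3.9 km = -0.9°C/km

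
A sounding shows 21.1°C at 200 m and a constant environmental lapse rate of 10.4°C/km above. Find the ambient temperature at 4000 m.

-18.42°C

200 → 4000 m (environmental, 10.4°C/km): ΔT = -10.4 × 3.8 = -39.52°C → T = -18.42°C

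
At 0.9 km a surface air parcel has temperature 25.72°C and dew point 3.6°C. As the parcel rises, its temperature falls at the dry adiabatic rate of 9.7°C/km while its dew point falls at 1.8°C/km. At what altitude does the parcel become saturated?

T and T_d converge at 9.7 − 1.8 = 7.9°C per km
Height above start = (25.72 − 3.6) / 7.9 = 2.8 km
LCL altitude = 900 m + 2800 m = 3700 m

3.7 km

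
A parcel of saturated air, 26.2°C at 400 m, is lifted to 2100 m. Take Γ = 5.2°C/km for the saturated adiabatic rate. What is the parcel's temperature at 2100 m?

400 → 2100 m (saturated adiabatic, 5.2°C/km): ΔT = -5.2 × 1.7 = -8.84°C → T = 17.36°C

17.36°C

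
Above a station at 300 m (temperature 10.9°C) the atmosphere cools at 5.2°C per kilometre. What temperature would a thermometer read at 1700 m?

300 → 1700 m (environmental, 5.2°C/km): ΔT = -5.2 × 1.4 = -7.28°C → T = 3.62°C

3.62°C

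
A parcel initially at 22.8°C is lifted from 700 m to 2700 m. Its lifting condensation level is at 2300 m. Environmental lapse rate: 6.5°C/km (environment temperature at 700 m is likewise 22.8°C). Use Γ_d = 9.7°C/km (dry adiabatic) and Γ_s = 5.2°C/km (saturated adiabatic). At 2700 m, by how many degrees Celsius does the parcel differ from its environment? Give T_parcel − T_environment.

Parcel:
  700 → 2300 m (dry, 9.7°C/km): ΔT = -9.7 × 1.6 = -15.52°C → T = 7.28°C
  2300 → 2700 m (saturated, 5.2°C/km): ΔT = -5.2 × 0.4 = -2.08°C → T = 5.2°C
Environment:
  700 → 2700 m (environment, 6.5°C/km): ΔT = -6.5 × 2 = -13°C → T = 9.8°C
T_parcel − T_env = 5.2 − 9.8 = -4.6°C

-4.6°C (parcel cooler than environment)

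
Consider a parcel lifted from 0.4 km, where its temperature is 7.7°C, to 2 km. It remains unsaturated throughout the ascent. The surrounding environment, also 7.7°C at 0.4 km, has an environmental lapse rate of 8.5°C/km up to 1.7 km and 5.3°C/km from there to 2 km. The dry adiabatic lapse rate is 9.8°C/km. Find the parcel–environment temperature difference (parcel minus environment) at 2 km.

Parcel:
  From 400 m to 2000 m (dry): cools by 9.8 × 1.6 = 15.68°C, giving -7.98°C.
Environment:
  From 400 m to 1700 m (environment, lower layer): cools by 8.5 × 1.3 = 11.05°C, giving -3.35°C.
  From 1700 m to 2000 m (environment, upper layer): cools by 5.3 × 0.3 = 1.59°C, giving -4.94°C.
T_parcel − T_env = -7.98 − (-4.94) = -3.04°C

-3.04°C (parcel cooler than environment)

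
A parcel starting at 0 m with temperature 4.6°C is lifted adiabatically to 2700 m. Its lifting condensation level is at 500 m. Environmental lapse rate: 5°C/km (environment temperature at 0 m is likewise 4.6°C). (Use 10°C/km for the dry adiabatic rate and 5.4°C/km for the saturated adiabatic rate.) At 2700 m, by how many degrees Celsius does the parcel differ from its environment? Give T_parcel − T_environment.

Parcel:
  0 → 500 m (dry, 10°C/km): ΔT = -10 × 0.5 = -5°C → T = -0.4°C
  500 → 2700 m (saturated, 5.4°C/km): ΔT = -5.4 × 2.2 = -11.88°C → T = -12.28°C
Environment:
  0 → 2700 m (environment, 5°C/km): ΔT = -5 × 2.7 = -13.5°C → T = -8.9°C
T_parcel − T_env = -12.28 − (-8.9) = -3.38°C

-3.38°C (parcel cooler than environment)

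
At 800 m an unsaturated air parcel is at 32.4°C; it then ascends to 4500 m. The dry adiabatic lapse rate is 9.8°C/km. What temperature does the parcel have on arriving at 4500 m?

-3.86°C

Dry adiabatic to 4500 m: -9.8 × 3.7 km = -36.26°C, so T = -3.86°C.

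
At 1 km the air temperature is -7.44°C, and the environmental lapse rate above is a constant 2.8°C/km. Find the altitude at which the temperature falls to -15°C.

Height above start = (-7.44 − (-15)) / 2.8 = 2.7 km
Altitude = 1000 m + 2700 m = 3700 m

3.7 km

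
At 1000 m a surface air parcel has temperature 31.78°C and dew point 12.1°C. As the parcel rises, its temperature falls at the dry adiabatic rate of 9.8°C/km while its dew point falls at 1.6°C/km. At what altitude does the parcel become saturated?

3400 m

T and T_d converge at 9.8 − 1.6 = 8.2°C per km
Height above start = (31.78 − 12.1) / 8.2 = 2.4 km
LCL altitude = 1000 m + 2400 m = 3400 m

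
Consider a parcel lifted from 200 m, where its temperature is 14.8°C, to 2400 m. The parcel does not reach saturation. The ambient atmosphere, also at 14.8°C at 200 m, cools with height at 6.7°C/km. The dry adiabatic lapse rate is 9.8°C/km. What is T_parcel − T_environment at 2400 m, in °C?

-6.82°C (parcel cooler than environment)

Parcel:
  200–2400 m, dry: Δz = 2.2 km ⇒ ΔT = -21.56°C; T = -6.76°C
Environment:
  200–2400 m, environment: Δz = 2.2 km ⇒ ΔT = -14.74°C; T = 0.06°C
T_parcel − T_env = -6.76 − 0.06 = -6.82°C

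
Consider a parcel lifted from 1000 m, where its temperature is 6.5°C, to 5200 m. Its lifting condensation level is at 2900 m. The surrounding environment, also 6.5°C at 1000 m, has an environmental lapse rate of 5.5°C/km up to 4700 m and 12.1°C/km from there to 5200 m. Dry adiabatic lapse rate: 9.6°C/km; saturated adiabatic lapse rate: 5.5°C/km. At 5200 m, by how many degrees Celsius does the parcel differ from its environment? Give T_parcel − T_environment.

Parcel:
  From 1000 m to 2900 m (dry): cools by 9.6 × 1.9 = 18.24°C, giving -11.74°C.
  From 2900 m to 5200 m (saturated): cools by 5.5 × 2.3 = 12.65°C, giving -24.39°C.
Environment:
  From 1000 m to 4700 m (environment, lower layer): cools by 5.5 × 3.7 = 20.35°C, giving -13.85°C.
  From 4700 m to 5200 m (environment, upper layer): cools by 12.1 × 0.5 = 6.05°C, giving -19.9°C.
T_parcel − T_env = -24.39 − (-19.9) = -4.49°C

-4.49°C (parcel cooler than environment)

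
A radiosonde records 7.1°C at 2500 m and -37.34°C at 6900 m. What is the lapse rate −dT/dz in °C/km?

10.1°C/km

Γ = −ΔT/Δz = (7.1 − (-37.34)) / (6900 − 2500) m
  = 44.44°C / 4.4 km = 10.1°C/km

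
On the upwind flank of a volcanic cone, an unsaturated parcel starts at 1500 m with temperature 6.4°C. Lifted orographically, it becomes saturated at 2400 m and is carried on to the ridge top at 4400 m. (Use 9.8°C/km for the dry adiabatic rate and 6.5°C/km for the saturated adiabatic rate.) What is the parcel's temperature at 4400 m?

-15.42°C

Dry to 2400 m: -9.8 × 0.9 km = -8.82°C, so T = -2.42°C.
Saturated to 4400 m: -6.5 × 2 km = -13°C, so T = -15.42°C.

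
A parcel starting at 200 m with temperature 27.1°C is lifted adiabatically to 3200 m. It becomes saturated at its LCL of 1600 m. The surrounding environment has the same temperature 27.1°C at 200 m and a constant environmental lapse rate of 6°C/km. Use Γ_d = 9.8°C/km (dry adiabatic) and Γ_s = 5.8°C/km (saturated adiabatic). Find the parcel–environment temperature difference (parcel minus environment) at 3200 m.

-5°C (parcel cooler than environment)

Parcel:
  200 → 1600 m (dry, 9.8°C/km): ΔT = -9.8 × 1.4 = -13.72°C → T = 13.38°C
  1600 → 3200 m (saturated, 5.8°C/km): ΔT = -5.8 × 1.6 = -9.28°C → T = 4.1°C
Environment:
  200 → 3200 m (environment, 6°C/km): ΔT = -6 × 3 = -18°C → T = 9.1°C
T_parcel − T_env = 4.1 − 9.1 = -5°C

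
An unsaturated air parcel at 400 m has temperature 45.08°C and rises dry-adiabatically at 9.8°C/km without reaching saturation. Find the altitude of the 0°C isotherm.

Height above start = (45.08 − 0) / 9.8 = 4.6 km
Altitude = 400 m + 4600 m = 5000 m

5000 m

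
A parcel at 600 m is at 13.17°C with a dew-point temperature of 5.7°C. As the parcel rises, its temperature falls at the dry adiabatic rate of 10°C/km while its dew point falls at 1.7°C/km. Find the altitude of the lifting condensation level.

1500 m

T and T_d converge at 10 − 1.7 = 8.3°C per km
Height above start = (13.17 − 5.7) / 8.3 = 0.9 km
LCL altitude = 600 m + 900 m = 1500 m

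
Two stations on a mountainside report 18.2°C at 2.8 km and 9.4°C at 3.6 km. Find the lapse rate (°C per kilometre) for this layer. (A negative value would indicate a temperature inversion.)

Γ = −ΔT/Δz = (18.2 − 9.4) / (3600 − 2800) m
  = 8.8°C / 0.8 km = 11°C/km

11°C/km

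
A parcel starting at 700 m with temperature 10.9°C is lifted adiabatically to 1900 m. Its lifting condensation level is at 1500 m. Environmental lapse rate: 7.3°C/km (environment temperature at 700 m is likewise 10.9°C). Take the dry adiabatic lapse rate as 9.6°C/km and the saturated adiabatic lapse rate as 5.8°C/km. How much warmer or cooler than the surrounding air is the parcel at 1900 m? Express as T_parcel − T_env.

-1.24°C (parcel cooler than environment)

Parcel:
  700 → 1500 m (dry, 9.6°C/km): ΔT = -9.6 × 0.8 = -7.68°C → T = 3.22°C
  1500 → 1900 m (saturated, 5.8°C/km): ΔT = -5.8 × 0.4 = -2.32°C → T = 0.9°C
Environment:
  700 → 1900 m (environment, 7.3°C/km): ΔT = -7.3 × 1.2 = -8.76°C → T = 2.14°C
T_parcel − T_env = 0.9 − 2.14 = -1.24°C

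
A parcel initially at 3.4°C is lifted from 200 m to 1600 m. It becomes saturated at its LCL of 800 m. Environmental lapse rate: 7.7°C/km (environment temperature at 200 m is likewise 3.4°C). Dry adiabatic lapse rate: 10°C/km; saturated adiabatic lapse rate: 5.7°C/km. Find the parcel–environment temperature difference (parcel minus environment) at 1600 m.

Parcel:
  Dry to 800 m: -10 × 0.6 km = -6°C, so T = -2.6°C.
  Saturated to 1600 m: -5.7 × 0.8 km = -4.56°C, so T = -7.16°C.
Environment:
  Environment to 1600 m: -7.7 × 1.4 km = -10.78°C, so T = -7.38°C.
T_parcel − T_env = -7.16 − (-7.38) = +0.22°C

+0.22°C (parcel warmer than environment)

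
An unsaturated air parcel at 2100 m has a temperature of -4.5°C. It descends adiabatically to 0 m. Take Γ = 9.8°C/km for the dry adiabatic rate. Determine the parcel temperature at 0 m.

16.08°C

From 2100 m to 0 m (dry adiabatic): warms by 9.8 × 2.1 = 20.58°C, giving 16.08°C.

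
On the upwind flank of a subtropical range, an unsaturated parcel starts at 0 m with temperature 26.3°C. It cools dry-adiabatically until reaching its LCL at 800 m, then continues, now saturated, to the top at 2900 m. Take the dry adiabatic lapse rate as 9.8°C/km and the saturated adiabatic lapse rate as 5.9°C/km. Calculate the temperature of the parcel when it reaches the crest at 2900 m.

From 0 m to 800 m (dry): cools by 9.8 × 0.8 = 7.84°C, giving 18.46°C.
From 800 m to 2900 m (saturated): cools by 5.9 × 2.1 = 12.39°C, giving 6.07°C.

6.07°C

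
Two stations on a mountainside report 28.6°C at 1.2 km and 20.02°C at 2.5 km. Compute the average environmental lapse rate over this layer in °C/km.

6.6°C/km

Γ = −ΔT/Δz = (28.6 − 20.02) / (2500 − 1200) m
  = 8.58°C / 1.3 km = 6.6°C/km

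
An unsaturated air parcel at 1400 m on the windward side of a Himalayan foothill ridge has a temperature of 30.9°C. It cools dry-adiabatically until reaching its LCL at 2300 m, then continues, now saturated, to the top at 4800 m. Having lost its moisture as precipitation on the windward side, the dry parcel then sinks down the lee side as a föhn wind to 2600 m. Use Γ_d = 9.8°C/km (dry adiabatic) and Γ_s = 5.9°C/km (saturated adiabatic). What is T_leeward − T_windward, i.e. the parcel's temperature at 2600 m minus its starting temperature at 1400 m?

-2.01°C

1400–2300 m, dry: Δz = 0.9 km ⇒ ΔT = -8.82°C; T = 22.08°C
2300–4800 m, saturated: Δz = 2.5 km ⇒ ΔT = -14.75°C; T = 7.33°C
4800–2600 m, dry descent: Δz = 2.2 km ⇒ ΔT = +21.56°C; T = 28.89°C
Net change vs windward start: 28.89 − 30.9 = -2.01°C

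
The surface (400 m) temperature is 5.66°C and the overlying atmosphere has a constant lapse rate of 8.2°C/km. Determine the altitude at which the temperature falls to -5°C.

Height above start = (5.66 − (-5)) / 8.2 = 1.3 km
Altitude = 400 m + 1300 m = 1700 m

1700 m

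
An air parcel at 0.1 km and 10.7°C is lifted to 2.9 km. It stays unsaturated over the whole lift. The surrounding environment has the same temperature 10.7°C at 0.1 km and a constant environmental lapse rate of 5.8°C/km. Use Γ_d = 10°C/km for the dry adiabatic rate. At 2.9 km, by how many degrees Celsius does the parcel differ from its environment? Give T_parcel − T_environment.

-11.76°C (parcel cooler than environment)

Parcel:
  100–2900 m, dry: Δz = 2.8 km ⇒ ΔT = -28°C; T = -17.3°C
Environment:
  100–2900 m, environment: Δz = 2.8 km ⇒ ΔT = -16.24°C; T = -5.54°C
T_parcel − T_env = -17.3 − (-5.54) = -11.76°C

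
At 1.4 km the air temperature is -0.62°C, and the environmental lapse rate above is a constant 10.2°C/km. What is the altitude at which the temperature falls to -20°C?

3.3 km

Height above start = (-0.62 − (-20)) / 10.2 = 1.9 km
Altitude = 1400 m + 1900 m = 3300 m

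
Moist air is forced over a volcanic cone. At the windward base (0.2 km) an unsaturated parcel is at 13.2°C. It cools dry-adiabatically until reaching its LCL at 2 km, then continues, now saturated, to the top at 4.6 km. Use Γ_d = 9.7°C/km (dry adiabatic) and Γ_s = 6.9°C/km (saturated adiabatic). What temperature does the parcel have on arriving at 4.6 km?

-22.2°C

Dry to 2000 m: -9.7 × 1.8 km = -17.46°C, so T = -4.26°C.
Saturated to 4600 m: -6.9 × 2.6 km = -17.94°C, so T = -22.2°C.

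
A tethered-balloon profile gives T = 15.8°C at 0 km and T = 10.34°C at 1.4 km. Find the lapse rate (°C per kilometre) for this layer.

Γ = −ΔT/Δz = (15.8 − 10.34) / (1400 − 0) m
  = 5.46°C / 1.4 km = 3.9°C/km

3.9°C/km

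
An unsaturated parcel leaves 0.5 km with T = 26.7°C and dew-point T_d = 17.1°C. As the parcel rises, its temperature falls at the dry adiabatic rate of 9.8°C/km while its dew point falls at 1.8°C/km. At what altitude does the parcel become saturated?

T and T_d converge at 9.8 − 1.8 = 8°C per km
Height above start = (26.7 − 17.1) / 8 = 1.2 km
LCL altitude = 500 m + 1200 m = 1700 m

1.7 km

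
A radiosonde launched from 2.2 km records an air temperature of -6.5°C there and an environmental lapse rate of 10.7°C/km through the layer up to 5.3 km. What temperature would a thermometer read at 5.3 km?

Environmental to 5300 m: -10.7 × 3.1 km = -33.17°C, so T = -39.67°C.

-39.67°C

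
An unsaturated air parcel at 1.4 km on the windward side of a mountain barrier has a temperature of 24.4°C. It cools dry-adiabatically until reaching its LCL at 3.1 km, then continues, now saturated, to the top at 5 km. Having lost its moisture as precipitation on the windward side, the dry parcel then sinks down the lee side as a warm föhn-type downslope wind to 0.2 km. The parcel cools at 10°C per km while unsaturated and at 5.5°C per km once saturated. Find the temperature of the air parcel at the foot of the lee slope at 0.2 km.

Dry to 3100 m: -10 × 1.7 km = -17°C, so T = 7.4°C.
Saturated to 5000 m: -5.5 × 1.9 km = -10.45°C, so T = -3.05°C.
Dry descent to 200 m: +10 × 4.8 km = +48°C, so T = 44.95°C.

44.95°C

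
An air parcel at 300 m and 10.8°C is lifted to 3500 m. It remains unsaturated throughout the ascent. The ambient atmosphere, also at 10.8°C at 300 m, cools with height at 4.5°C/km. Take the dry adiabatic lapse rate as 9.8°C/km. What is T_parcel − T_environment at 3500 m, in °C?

-16.96°C (parcel cooler than environment)

Parcel:
  Dry to 3500 m: -9.8 × 3.2 km = -31.36°C, so T = -20.56°C.
Environment:
  Environment to 3500 m: -4.5 × 3.2 km = -14.4°C, so T = -3.6°C.
T_parcel − T_env = -20.56 − (-3.6) = -16.96°C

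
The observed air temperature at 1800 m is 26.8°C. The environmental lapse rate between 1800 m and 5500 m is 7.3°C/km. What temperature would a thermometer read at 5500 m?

1800 → 5500 m (environmental, 7.3°C/km): ΔT = -7.3 × 3.7 = -27.01°C → T = -0.21°C

-0.21°C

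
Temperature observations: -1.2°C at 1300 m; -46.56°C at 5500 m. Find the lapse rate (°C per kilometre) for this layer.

Γ = −ΔT/Δz = (-1.2 − (-46.56)) / (5500 − 1300) m
  = 45.36°C / 4.2 km = 10.8°C/km

10.8°C/km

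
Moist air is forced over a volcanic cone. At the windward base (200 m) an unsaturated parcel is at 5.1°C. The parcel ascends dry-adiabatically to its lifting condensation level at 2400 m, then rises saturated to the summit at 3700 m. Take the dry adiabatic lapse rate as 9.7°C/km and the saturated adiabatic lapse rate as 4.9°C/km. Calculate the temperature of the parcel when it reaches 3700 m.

From 200 m to 2400 m (dry): cools by 9.7 × 2.2 = 21.34°C, giving -16.24°C.
From 2400 m to 3700 m (saturated): cools by 4.9 × 1.3 = 6.37°C, giving -22.61°C.

-22.61°C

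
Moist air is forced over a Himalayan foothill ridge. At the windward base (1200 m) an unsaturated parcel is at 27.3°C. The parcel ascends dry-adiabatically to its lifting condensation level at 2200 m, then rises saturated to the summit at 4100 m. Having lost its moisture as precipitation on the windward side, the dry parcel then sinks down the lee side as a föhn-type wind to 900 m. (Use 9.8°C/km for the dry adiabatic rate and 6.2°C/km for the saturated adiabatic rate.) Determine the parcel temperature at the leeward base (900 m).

Dry to 2200 m: -9.8 × 1 km = -9.8°C, so T = 17.5°C.
Saturated to 4100 m: -6.2 × 1.9 km = -11.78°C, so T = 5.72°C.
Dry descent to 900 m: +9.8 × 3.2 km = +31.36°C, so T = 37.08°C.

37.08°C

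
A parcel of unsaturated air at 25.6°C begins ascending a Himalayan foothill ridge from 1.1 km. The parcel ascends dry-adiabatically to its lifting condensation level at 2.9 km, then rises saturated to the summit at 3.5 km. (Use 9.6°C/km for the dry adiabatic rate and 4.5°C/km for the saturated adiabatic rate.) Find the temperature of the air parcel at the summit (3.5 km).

Dry to 2900 m: -9.6 × 1.8 km = -17.28°C, so T = 8.32°C.
Saturated to 3500 m: -4.5 × 0.6 km = -2.7°C, so T = 5.62°C.

5.62°C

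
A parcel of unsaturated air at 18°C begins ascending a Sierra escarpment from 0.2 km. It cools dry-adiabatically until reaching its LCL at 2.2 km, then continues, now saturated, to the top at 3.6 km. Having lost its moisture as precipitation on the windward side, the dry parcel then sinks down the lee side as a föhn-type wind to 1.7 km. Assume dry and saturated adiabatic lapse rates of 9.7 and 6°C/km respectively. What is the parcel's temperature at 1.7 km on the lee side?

8.63°C

200 → 2200 m (dry, 9.7°C/km): ΔT = -9.7 × 2 = -19.4°C → T = -1.4°C
2200 → 3600 m (saturated, 6°C/km): ΔT = -6 × 1.4 = -8.4°C → T = -9.8°C
3600 → 1700 m (dry descent, 9.7°C/km): ΔT = +9.7 × 1.9 = +18.43°C → T = 8.63°C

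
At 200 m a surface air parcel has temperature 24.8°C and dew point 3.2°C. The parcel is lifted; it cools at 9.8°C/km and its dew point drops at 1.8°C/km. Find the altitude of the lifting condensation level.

T and T_d converge at 9.8 − 1.8 = 8°C per km
Height above start = (24.8 − 3.2) / 8 = 2.7 km
LCL altitude = 200 m + 2700 m = 2900 m

2900 m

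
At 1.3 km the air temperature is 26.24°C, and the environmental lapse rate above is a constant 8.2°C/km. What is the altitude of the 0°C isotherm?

4.5 km

Height above start = (26.24 − 0) / 8.2 = 3.2 km
Altitude = 1300 m + 3200 m = 4500 m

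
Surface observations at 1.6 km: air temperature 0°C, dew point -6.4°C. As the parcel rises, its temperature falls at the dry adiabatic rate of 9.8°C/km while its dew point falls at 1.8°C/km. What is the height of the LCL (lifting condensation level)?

T and T_d converge at 9.8 − 1.8 = 8°C per km
Height above start = (0 − (-6.4)) / 8 = 0.8 km
LCL altitude = 1600 m + 800 m = 2400 m

2.4 km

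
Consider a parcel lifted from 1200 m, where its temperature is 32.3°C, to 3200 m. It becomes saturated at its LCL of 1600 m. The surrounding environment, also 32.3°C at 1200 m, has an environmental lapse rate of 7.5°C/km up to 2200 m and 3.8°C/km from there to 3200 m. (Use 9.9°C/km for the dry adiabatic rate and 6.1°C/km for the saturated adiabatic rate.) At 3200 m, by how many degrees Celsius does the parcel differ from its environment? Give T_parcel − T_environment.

Parcel:
  From 1200 m to 1600 m (dry): cools by 9.9 × 0.4 = 3.96°C, giving 28.34°C.
  From 1600 m to 3200 m (saturated): cools by 6.1 × 1.6 = 9.76°C, giving 18.58°C.
Environment:
  From 1200 m to 2200 m (environment, lower layer): cools by 7.5 × 1 = 7.5°C, giving 24.8°C.
  From 2200 m to 3200 m (environment, upper layer): cools by 3.8 × 1 = 3.8°C, giving 21°C.
T_parcel − T_env = 18.58 − 21 = -2.42°C

-2.42°C (parcel cooler than environment)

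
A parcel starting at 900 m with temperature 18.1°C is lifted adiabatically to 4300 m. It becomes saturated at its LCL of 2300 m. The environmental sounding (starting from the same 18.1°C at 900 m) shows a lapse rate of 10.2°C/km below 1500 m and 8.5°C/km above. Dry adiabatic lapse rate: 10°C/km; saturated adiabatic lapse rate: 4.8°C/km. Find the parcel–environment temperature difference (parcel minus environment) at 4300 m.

Parcel:
  Dry to 2300 m: -10 × 1.4 km = -14°C, so T = 4.1°C.
  Saturated to 4300 m: -4.8 × 2 km = -9.6°C, so T = -5.5°C.
Environment:
  Environment, lower layer to 1500 m: -10.2 × 0.6 km = -6.12°C, so T = 11.98°C.
  Environment, upper layer to 4300 m: -8.5 × 2.8 km = -23.8°C, so T = -11.82°C.
T_parcel − T_env = -5.5 − (-11.82) = +6.32°C

+6.32°C (parcel warmer than environment)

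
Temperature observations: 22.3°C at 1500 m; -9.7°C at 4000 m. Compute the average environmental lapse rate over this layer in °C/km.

Γ = −ΔT/Δz = (22.3 − (-9.7)) / (4000 − 1500) m
  = 32°C / 2.5 km = 12.8°C/km

12.8°C/km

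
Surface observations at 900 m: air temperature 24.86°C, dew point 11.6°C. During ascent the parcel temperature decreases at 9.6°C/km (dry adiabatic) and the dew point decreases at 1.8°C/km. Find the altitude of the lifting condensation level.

T and T_d converge at 9.6 − 1.8 = 7.8°C per km
Height above start = (24.86 − 11.6) / 7.8 = 1.7 km
LCL altitude = 900 m + 1700 m = 2600 m

2600 m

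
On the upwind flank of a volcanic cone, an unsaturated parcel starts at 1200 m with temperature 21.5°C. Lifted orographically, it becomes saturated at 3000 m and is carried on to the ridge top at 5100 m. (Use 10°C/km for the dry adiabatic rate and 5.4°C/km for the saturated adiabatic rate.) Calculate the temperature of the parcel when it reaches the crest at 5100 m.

-7.84°C

1200–3000 m, dry: Δz = 1.8 km ⇒ ΔT = -18°C; T = 3.5°C
3000–5100 m, saturated: Δz = 2.1 km ⇒ ΔT = -11.34°C; T = -7.84°C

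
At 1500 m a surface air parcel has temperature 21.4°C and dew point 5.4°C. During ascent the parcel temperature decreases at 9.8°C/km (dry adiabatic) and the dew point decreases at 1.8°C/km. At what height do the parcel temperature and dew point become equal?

3500 m

T and T_d converge at 9.8 − 1.8 = 8°C per km
Height above start = (21.4 − 5.4) / 8 = 2 km
LCL altitude = 1500 m + 2000 m = 3500 m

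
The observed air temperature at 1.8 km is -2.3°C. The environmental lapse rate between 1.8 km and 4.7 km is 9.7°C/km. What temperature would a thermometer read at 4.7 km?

-30.43°C

1800–4700 m, environmental: Δz = 2.9 km ⇒ ΔT = -28.13°C; T = -30.43°C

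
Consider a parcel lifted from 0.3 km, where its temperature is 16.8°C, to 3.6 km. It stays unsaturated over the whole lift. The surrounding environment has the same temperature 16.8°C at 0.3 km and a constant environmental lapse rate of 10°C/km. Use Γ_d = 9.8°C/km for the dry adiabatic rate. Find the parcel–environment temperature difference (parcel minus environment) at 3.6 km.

+0.66°C (parcel warmer than environment)

Parcel:
  300 → 3600 m (dry, 9.8°C/km): ΔT = -9.8 × 3.3 = -32.34°C → T = -15.54°C
Environment:
  300 → 3600 m (environment, 10°C/km): ΔT = -10 × 3.3 = -33°C → T = -16.2°C
T_parcel − T_env = -15.54 − (-16.2) = +0.66°C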